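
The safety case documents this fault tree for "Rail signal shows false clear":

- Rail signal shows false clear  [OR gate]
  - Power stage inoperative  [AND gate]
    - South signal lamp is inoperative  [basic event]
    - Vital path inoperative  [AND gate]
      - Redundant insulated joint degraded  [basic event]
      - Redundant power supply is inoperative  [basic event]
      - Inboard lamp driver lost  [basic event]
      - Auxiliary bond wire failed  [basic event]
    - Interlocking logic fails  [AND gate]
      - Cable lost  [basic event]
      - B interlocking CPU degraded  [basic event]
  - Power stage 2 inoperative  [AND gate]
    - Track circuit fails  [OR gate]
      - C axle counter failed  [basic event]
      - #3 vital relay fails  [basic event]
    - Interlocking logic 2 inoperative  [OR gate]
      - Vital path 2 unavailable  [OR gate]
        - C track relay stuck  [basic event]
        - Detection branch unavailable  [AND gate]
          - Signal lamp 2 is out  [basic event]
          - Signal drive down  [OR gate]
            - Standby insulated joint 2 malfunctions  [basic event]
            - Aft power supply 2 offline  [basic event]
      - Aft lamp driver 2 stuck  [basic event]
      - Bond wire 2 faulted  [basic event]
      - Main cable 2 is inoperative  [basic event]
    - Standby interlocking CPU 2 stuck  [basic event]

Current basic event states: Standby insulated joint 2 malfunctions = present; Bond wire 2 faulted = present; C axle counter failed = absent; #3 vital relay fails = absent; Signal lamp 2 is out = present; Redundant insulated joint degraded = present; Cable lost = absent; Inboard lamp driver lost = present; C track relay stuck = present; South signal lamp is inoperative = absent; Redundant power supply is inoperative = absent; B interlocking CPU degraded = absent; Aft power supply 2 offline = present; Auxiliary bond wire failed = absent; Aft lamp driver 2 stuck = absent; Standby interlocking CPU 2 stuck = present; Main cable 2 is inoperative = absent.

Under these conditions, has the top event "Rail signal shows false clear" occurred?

Vital path inoperative [AND]: Redundant insulated joint degraded=occurs, Redundant power supply is inoperative=not, Inboard lamp driver lost=occurs, Auxiliary bond wire failed=not → not all inputs occur → does not occur.
Interlocking logic fails [AND]: Cable lost=not, B interlocking CPU degraded=not → not all inputs occur → does not occur.
Power stage inoperative [AND]: South signal lamp is inoperative=not, Vital path inoperative=not, Interlocking logic fails=not → not all inputs occur → does not occur.
Track circuit fails [OR]: C axle counter failed=not, #3 vital relay fails=not → no input occurs → does not occur.
Signal drive down [OR]: Standby insulated joint 2 malfunctions=occurs, Aft power supply 2 offline=occurs → at least one input occurs → occurs.
Detection branch unavailable [AND]: Signal lamp 2 is out=occurs, Signal drive down=occurs → all inputs occur → occurs.
Vital path 2 unavailable [OR]: C track relay stuck=occurs, Detection branch unavailable=occurs → at least one input occurs → occurs.
Interlocking logic 2 inoperative [OR]: Vital path 2 unavailable=occurs, Aft lamp driver 2 stuck=not, Bond wire 2 faulted=occurs, Main cable 2 is inoperative=not → at least one input occurs → occurs.
Power stage 2 inoperative [AND]: Track circuit fails=not, Interlocking logic 2 inoperative=occurs, Standby interlocking CPU 2 stuck=occurs → not all inputs occur → does not occur.
Rail signal shows false clear [OR]: Power stage inoperative=not, Power stage 2 inoperative=not → no input occurs → does not occur.

No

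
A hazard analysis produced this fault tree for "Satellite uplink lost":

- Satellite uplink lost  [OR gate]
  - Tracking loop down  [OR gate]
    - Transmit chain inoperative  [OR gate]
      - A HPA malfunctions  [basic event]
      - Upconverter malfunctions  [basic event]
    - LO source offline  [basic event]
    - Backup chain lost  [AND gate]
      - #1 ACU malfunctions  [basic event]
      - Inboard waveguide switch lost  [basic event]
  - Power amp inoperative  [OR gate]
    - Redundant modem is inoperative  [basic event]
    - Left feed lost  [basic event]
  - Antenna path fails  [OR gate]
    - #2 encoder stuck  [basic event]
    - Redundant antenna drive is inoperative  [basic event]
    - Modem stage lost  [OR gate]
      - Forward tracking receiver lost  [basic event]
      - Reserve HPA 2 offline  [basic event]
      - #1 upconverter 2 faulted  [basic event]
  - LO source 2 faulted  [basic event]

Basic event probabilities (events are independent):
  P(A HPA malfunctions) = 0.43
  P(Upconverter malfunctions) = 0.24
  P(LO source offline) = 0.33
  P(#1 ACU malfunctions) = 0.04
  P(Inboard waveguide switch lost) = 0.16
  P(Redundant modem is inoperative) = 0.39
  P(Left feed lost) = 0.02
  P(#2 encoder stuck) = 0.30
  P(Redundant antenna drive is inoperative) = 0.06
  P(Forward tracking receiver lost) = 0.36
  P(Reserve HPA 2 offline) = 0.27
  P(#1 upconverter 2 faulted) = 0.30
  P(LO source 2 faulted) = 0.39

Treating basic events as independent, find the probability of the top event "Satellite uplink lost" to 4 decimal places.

0.9774

P(Transmit chain inoperative) [OR] = 1 − (1−0.43) × (1−0.24) = 0.566800
P(Backup chain lost) [AND] = 0.04 × 0.16 = 0.006400
P(Tracking loop down) [OR] = 1 − (1−0.566800) × (1−0.33) × (1−0.006400) = 0.711614
P(Power amp inoperative) [OR] = 1 − (1−0.39) × (1−0.02) = 0.402200
P(Modem stage lost) [OR] = 1 − (1−0.36) × (1−0.27) × (1−0.30) = 0.672960
P(Antenna path fails) [OR] = 1 − (1−0.30) × (1−0.06) × (1−0.672960) = 0.784808
P(Satellite uplink lost) [OR] = 1 − (1−0.711614) × (1−0.402200) × (1−0.784808) × (1−0.39) = 0.977370
Rounded to 4 decimal places: P(Satellite uplink lost) ≈ 0.9774.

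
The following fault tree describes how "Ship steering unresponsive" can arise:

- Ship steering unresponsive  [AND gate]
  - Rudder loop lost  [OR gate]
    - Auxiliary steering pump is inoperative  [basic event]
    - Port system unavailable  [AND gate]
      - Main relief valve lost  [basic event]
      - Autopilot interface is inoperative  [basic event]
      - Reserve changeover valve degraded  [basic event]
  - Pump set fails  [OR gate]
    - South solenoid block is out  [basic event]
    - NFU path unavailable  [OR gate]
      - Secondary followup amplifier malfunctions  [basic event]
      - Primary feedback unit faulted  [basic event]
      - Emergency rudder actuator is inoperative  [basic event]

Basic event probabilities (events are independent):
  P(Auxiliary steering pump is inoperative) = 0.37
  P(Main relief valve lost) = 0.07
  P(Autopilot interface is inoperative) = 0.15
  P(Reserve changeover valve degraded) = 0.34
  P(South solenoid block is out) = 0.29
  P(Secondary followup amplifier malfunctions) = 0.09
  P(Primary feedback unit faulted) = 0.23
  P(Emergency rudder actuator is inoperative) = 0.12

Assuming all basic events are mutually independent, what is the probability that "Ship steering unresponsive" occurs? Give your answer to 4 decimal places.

0.2093

P(Port system unavailable) [AND] = 0.07 × 0.15 × 0.34 = 0.003570
P(Rudder loop lost) [OR] = 1 − (1−0.37) × (1−0.003570) = 0.372249
P(NFU path unavailable) [OR] = 1 − (1−0.09) × (1−0.23) × (1−0.12) = 0.383384
P(Pump set fails) [OR] = 1 − (1−0.29) × (1−0.383384) = 0.562203
P(Ship steering unresponsive) [AND] = 0.372249 × 0.562203 = 0.209280
Rounded to 4 decimal places: P(Ship steering unresponsive) ≈ 0.2093.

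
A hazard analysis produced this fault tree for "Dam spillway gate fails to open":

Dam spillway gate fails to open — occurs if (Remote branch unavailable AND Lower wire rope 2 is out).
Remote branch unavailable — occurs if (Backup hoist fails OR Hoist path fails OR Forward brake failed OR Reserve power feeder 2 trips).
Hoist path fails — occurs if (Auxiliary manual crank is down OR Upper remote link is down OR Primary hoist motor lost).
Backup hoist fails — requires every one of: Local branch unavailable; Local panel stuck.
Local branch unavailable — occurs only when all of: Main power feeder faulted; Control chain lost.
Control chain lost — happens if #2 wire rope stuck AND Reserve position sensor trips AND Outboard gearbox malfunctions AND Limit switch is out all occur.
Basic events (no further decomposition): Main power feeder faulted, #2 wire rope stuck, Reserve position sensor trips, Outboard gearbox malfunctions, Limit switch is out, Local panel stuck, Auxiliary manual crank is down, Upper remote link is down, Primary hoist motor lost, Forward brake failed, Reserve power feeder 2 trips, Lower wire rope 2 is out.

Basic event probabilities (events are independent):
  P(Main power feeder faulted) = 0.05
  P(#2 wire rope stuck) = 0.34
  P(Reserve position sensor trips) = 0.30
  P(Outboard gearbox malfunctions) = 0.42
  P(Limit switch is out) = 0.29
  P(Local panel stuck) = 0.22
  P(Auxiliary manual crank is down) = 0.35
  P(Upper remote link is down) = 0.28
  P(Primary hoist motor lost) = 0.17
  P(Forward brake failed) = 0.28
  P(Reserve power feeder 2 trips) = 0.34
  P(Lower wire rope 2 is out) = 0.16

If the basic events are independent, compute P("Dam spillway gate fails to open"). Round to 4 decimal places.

P(Control chain lost) [AND] = 0.34 × 0.30 × 0.42 × 0.29 = 0.012424
P(Local branch unavailable) [AND] = 0.05 × 0.012424 = 0.000621
P(Backup hoist fails) [AND] = 0.000621 × 0.22 = 0.000137
P(Hoist path fails) [OR] = 1 − (1−0.35) × (1−0.28) × (1−0.17) = 0.611560
P(Remote branch unavailable) [OR] = 1 − (1−0.000137) × (1−0.611560) × (1−0.28) × (1−0.34) = 0.815439
P(Dam spillway gate fails to open) [AND] = 0.815439 × 0.16 = 0.130470
Rounded to 4 decimal places: P(Dam spillway gate fails to open) ≈ 0.1305.

0.1305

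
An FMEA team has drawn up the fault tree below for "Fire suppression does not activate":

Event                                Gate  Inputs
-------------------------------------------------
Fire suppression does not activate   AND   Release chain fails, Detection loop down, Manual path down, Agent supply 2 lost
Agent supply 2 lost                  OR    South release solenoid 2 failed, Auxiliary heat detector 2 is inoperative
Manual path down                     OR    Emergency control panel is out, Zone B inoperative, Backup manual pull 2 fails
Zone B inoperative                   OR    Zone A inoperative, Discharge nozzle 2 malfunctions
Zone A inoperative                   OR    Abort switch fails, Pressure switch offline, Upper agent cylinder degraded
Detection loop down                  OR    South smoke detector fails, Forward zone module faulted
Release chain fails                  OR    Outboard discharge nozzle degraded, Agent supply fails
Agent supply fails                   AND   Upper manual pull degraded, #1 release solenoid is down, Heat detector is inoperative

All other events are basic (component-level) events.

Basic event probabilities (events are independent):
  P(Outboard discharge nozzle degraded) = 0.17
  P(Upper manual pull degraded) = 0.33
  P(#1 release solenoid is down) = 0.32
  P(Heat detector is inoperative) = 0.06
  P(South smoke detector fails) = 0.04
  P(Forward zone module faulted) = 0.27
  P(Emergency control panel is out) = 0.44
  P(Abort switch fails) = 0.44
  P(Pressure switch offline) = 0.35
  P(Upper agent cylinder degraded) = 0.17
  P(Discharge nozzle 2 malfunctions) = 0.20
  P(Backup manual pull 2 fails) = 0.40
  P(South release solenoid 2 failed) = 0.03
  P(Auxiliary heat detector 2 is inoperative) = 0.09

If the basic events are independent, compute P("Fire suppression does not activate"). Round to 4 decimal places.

P(Agent supply fails) [AND] = 0.33 × 0.32 × 0.06 = 0.006336
P(Release chain fails) [OR] = 1 − (1−0.17) × (1−0.006336) = 0.175259
P(Detection loop down) [OR] = 1 − (1−0.04) × (1−0.27) = 0.299200
P(Zone A inoperative) [OR] = 1 − (1−0.44) × (1−0.35) × (1−0.17) = 0.697880
P(Zone B inoperative) [OR] = 1 − (1−0.697880) × (1−0.20) = 0.758304
P(Manual path down) [OR] = 1 − (1−0.44) × (1−0.758304) × (1−0.40) = 0.918790
P(Agent supply 2 lost) [OR] = 1 − (1−0.03) × (1−0.09) = 0.117300
P(Fire suppression does not activate) [AND] = 0.175259 × 0.299200 × 0.918790 × 0.117300 = 0.005651
Rounded to 4 decimal places: P(Fire suppression does not activate) ≈ 0.0057.

0.0057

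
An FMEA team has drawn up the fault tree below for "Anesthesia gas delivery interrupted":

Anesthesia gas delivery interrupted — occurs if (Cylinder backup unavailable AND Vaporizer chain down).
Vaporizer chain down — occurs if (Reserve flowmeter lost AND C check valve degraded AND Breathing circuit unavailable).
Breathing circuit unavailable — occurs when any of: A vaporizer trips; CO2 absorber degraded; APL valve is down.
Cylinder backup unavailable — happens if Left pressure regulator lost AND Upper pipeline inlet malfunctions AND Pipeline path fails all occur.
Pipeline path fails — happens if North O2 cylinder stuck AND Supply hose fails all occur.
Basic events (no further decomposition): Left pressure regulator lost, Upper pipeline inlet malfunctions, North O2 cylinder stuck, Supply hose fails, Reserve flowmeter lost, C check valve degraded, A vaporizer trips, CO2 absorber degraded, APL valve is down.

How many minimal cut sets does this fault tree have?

3

Pipeline path fails [AND]: one cut set from each child combined → 1 × 1 = 1 cut set(s).
Cylinder backup unavailable [AND]: one cut set from each child combined → 1 × 1 × 1 = 1 cut set(s).
Breathing circuit unavailable [OR]: union of children's cut sets → 3 cut set(s).
Vaporizer chain down [AND]: one cut set from each child combined → 1 × 1 × 3 = 3 cut set(s).
Anesthesia gas delivery interrupted [AND]: one cut set from each child combined → 1 × 3 = 3 cut set(s).
Minimal cut sets: {A vaporizer trips, C check valve degraded, Left pressure regulator lost, North O2 cylinder stuck, Reserve flowmeter lost, Supply hose fails, Upper pipeline inlet malfunctions}; {C check valve degraded, CO2 absorber degraded, Left pressure regulator lost, North O2 cylinder stuck, Reserve flowmeter lost, Supply hose fails, Upper pipeline inlet malfunctions}; {APL valve is down, C check valve degraded, Left pressure regulator lost, North O2 cylinder stuck, Reserve flowmeter lost, Supply hose fails, Upper pipeline inlet malfunctions}.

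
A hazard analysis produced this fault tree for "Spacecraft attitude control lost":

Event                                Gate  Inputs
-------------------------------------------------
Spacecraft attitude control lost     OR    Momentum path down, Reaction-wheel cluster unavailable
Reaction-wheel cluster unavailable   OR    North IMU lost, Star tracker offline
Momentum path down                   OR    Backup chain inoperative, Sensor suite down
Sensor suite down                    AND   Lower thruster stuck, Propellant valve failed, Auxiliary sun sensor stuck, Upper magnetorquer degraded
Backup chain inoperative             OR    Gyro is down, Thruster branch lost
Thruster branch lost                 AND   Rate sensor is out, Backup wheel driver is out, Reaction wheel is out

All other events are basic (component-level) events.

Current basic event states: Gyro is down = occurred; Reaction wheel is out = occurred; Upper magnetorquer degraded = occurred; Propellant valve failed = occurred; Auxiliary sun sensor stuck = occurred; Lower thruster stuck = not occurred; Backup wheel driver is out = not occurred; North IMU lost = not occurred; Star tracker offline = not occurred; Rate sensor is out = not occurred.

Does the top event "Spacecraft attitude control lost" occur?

Thruster branch lost [AND]: Rate sensor is out=not, Backup wheel driver is out=not, Reaction wheel is out=occurs → not all inputs occur → does not occur.
Backup chain inoperative [OR]: Gyro is down=occurs, Thruster branch lost=not → at least one input occurs → occurs.
Sensor suite down [AND]: Lower thruster stuck=not, Propellant valve failed=occurs, Auxiliary sun sensor stuck=occurs, Upper magnetorquer degraded=occurs → not all inputs occur → does not occur.
Momentum path down [OR]: Backup chain inoperative=occurs, Sensor suite down=not → at least one input occurs → occurs.
Reaction-wheel cluster unavailable [OR]: North IMU lost=not, Star tracker offline=not → no input occurs → does not occur.
Spacecraft attitude control lost [OR]: Momentum path down=occurs, Reaction-wheel cluster unavailable=not → at least one input occurs → occurs.

Yes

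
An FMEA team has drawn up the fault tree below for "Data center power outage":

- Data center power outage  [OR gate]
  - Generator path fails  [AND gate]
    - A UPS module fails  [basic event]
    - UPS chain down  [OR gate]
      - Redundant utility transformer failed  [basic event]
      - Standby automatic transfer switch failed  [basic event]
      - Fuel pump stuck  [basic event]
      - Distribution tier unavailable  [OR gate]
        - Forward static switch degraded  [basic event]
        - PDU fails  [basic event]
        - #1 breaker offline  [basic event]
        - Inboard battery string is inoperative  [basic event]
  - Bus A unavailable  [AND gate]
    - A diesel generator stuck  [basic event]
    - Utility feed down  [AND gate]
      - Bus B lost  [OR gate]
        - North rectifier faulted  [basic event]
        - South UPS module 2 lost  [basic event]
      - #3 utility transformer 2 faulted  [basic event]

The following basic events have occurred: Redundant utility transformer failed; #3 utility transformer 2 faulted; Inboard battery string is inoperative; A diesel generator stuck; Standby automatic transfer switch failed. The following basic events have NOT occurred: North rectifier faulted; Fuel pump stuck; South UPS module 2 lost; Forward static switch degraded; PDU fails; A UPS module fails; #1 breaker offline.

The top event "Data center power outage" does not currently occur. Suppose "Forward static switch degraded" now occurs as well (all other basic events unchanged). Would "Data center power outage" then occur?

No

Counterfactual: set "Forward static switch degraded" to occurred.
Distribution tier unavailable [OR]: Forward static switch degraded=occurs, PDU fails=not, #1 breaker offline=not, Inboard battery string is inoperative=occurs → at least one input occurs → occurs.
UPS chain down [OR]: Redundant utility transformer failed=occurs, Standby automatic transfer switch failed=occurs, Fuel pump stuck=not, Distribution tier unavailable=occurs → at least one input occurs → occurs.
Generator path fails [AND]: A UPS module fails=not, UPS chain down=occurs → not all inputs occur → does not occur.
Bus B lost [OR]: North rectifier faulted=not, South UPS module 2 lost=not → no input occurs → does not occur.
Utility feed down [AND]: Bus B lost=not, #3 utility transformer 2 faulted=occurs → not all inputs occur → does not occur.
Bus A unavailable [AND]: A diesel generator stuck=occurs, Utility feed down=not → not all inputs occur → does not occur.
Data center power outage [OR]: Generator path fails=not, Bus A unavailable=not → no input occurs → does not occur.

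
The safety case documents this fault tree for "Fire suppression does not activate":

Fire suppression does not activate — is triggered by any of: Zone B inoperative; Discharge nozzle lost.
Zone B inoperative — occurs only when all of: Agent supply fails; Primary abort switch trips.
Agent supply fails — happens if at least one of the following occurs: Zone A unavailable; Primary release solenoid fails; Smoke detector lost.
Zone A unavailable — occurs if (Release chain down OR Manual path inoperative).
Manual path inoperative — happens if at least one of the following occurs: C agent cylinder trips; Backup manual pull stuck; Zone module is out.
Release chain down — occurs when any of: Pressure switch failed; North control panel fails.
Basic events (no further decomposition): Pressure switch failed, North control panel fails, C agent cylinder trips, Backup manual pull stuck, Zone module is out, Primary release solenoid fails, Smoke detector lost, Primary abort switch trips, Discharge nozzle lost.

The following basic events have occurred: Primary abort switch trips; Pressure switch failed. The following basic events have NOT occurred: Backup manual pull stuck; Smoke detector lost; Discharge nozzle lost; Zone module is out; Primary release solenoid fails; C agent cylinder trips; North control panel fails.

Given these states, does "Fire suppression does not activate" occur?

Release chain down [OR]: Pressure switch failed=occurs, North control panel fails=not → at least one input occurs → occurs.
Manual path inoperative [OR]: C agent cylinder trips=not, Backup manual pull stuck=not, Zone module is out=not → no input occurs → does not occur.
Zone A unavailable [OR]: Release chain down=occurs, Manual path inoperative=not → at least one input occurs → occurs.
Agent supply fails [OR]: Zone A unavailable=occurs, Primary release solenoid fails=not, Smoke detector lost=not → at least one input occurs → occurs.
Zone B inoperative [AND]: Agent supply fails=occurs, Primary abort switch trips=occurs → all inputs occur → occurs.
Fire suppression does not activate [OR]: Zone B inoperative=occurs, Discharge nozzle lost=not → at least one input occurs → occurs.

Yes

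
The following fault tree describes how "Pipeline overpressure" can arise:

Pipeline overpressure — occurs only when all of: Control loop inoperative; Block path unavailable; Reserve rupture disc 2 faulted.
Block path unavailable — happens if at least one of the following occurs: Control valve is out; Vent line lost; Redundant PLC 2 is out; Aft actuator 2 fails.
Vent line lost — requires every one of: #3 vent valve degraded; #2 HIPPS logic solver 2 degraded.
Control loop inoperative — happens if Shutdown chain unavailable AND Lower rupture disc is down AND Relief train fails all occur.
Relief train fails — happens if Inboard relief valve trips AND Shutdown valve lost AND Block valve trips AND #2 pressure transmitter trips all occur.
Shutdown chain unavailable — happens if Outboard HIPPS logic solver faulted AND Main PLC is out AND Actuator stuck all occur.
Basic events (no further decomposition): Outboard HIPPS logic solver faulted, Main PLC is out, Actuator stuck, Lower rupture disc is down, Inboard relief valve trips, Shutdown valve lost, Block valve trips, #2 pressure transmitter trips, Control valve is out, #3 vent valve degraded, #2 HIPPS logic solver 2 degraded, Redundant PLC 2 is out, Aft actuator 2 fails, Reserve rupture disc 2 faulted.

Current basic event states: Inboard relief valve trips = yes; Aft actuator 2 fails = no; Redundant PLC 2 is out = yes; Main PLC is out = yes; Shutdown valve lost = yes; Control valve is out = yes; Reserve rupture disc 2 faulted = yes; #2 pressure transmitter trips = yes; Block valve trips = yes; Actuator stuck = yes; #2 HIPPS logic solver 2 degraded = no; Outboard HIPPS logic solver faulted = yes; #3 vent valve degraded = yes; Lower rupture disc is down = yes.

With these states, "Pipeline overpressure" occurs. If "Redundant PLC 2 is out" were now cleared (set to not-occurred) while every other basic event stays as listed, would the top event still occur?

Counterfactual: set "Redundant PLC 2 is out" to not occurred.
Shutdown chain unavailable [AND]: Outboard HIPPS logic solver faulted=occurs, Main PLC is out=occurs, Actuator stuck=occurs → all inputs occur → occurs.
Relief train fails [AND]: Inboard relief valve trips=occurs, Shutdown valve lost=occurs, Block valve trips=occurs, #2 pressure transmitter trips=occurs → all inputs occur → occurs.
Control loop inoperative [AND]: Shutdown chain unavailable=occurs, Lower rupture disc is down=occurs, Relief train fails=occurs → all inputs occur → occurs.
Vent line lost [AND]: #3 vent valve degraded=occurs, #2 HIPPS logic solver 2 degraded=not → not all inputs occur → does not occur.
Block path unavailable [OR]: Control valve is out=occurs, Vent line lost=not, Redundant PLC 2 is out=not, Aft actuator 2 fails=not → at least one input occurs → occurs.
Pipeline overpressure [AND]: Control loop inoperative=occurs, Block path unavailable=occurs, Reserve rupture disc 2 faulted=occurs → all inputs occur → occurs.

Yes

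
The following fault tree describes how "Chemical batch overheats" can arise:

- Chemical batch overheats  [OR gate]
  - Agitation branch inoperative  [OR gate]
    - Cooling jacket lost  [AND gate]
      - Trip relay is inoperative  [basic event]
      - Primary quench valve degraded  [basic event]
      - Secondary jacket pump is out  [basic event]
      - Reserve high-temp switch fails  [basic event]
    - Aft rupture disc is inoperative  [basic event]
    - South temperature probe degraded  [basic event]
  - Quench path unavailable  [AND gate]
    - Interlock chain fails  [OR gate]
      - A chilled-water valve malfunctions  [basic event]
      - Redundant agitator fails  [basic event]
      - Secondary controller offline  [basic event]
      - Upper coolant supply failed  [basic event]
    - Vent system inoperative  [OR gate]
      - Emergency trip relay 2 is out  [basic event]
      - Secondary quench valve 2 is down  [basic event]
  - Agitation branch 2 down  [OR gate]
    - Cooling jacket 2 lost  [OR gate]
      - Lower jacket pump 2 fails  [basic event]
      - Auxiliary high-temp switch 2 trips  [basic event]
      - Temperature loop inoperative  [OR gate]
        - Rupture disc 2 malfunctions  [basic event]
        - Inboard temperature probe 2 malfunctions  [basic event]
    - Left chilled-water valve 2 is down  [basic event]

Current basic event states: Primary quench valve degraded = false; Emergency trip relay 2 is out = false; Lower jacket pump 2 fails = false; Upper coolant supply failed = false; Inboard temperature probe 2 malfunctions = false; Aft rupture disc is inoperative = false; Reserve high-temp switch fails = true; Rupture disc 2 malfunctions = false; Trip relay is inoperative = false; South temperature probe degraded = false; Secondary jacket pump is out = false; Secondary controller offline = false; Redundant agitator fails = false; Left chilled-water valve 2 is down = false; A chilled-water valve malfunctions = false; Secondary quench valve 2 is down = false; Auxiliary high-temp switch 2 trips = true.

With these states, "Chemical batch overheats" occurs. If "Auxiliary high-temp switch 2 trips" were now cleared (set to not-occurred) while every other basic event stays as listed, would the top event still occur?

No

Counterfactual: set "Auxiliary high-temp switch 2 trips" to not occurred.
Cooling jacket lost [AND]: Trip relay is inoperative=not, Primary quench valve degraded=not, Secondary jacket pump is out=not, Reserve high-temp switch fails=occurs → not all inputs occur → does not occur.
Agitation branch inoperative [OR]: Cooling jacket lost=not, Aft rupture disc is inoperative=not, South temperature probe degraded=not → no input occurs → does not occur.
Interlock chain fails [OR]: A chilled-water valve malfunctions=not, Redundant agitator fails=not, Secondary controller offline=not, Upper coolant supply failed=not → no input occurs → does not occur.
Vent system inoperative [OR]: Emergency trip relay 2 is out=not, Secondary quench valve 2 is down=not → no input occurs → does not occur.
Quench path unavailable [AND]: Interlock chain fails=not, Vent system inoperative=not → not all inputs occur → does not occur.
Temperature loop inoperative [OR]: Rupture disc 2 malfunctions=not, Inboard temperature probe 2 malfunctions=not → no input occurs → does not occur.
Cooling jacket 2 lost [OR]: Lower jacket pump 2 fails=not, Auxiliary high-temp switch 2 trips=not, Temperature loop inoperative=not → no input occurs → does not occur.
Agitation branch 2 down [OR]: Cooling jacket 2 lost=not, Left chilled-water valve 2 is down=not → no input occurs → does not occur.
Chemical batch overheats [OR]: Agitation branch inoperative=not, Quench path unavailable=not, Agitation branch 2 down=not → no input occurs → does not occur.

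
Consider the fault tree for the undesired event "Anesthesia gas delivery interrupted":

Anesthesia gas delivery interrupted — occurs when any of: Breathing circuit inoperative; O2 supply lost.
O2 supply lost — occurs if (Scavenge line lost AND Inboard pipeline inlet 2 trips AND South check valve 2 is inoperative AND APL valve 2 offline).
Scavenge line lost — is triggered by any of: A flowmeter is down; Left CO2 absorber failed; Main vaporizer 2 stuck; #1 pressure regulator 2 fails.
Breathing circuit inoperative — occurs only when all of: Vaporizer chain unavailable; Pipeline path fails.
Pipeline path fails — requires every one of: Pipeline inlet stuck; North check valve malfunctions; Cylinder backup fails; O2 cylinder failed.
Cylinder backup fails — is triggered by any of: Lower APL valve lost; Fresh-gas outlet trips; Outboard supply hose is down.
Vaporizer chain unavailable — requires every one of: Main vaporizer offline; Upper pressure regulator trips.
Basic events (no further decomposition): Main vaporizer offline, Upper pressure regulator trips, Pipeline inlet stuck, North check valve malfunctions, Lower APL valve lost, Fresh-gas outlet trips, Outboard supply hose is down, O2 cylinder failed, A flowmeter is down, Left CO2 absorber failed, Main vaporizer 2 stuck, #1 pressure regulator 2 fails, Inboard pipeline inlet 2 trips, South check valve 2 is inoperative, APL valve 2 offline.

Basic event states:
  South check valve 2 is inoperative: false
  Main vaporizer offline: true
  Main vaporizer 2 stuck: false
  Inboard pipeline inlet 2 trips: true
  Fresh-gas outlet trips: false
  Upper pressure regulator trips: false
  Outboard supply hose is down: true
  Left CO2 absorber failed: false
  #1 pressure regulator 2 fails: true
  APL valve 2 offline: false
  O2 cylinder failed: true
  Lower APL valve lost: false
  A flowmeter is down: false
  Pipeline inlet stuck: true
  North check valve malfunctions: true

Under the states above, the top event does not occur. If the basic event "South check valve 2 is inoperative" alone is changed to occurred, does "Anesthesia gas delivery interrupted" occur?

No

Counterfactual: set "South check valve 2 is inoperative" to occurred.
Vaporizer chain unavailable [AND]: Main vaporizer offline=occurs, Upper pressure regulator trips=not → not all inputs occur → does not occur.
Cylinder backup fails [OR]: Lower APL valve lost=not, Fresh-gas outlet trips=not, Outboard supply hose is down=occurs → at least one input occurs → occurs.
Pipeline path fails [AND]: Pipeline inlet stuck=occurs, North check valve malfunctions=occurs, Cylinder backup fails=occurs, O2 cylinder failed=occurs → all inputs occur → occurs.
Breathing circuit inoperative [AND]: Vaporizer chain unavailable=not, Pipeline path fails=occurs → not all inputs occur → does not occur.
Scavenge line lost [OR]: A flowmeter is down=not, Left CO2 absorber failed=not, Main vaporizer 2 stuck=not, #1 pressure regulator 2 fails=occurs → at least one input occurs → occurs.
O2 supply lost [AND]: Scavenge line lost=occurs, Inboard pipeline inlet 2 trips=occurs, South check valve 2 is inoperative=occurs, APL valve 2 offline=not → not all inputs occur → does not occur.
Anesthesia gas delivery interrupted [OR]: Breathing circuit inoperative=not, O2 supply lost=not → no input occurs → does not occur.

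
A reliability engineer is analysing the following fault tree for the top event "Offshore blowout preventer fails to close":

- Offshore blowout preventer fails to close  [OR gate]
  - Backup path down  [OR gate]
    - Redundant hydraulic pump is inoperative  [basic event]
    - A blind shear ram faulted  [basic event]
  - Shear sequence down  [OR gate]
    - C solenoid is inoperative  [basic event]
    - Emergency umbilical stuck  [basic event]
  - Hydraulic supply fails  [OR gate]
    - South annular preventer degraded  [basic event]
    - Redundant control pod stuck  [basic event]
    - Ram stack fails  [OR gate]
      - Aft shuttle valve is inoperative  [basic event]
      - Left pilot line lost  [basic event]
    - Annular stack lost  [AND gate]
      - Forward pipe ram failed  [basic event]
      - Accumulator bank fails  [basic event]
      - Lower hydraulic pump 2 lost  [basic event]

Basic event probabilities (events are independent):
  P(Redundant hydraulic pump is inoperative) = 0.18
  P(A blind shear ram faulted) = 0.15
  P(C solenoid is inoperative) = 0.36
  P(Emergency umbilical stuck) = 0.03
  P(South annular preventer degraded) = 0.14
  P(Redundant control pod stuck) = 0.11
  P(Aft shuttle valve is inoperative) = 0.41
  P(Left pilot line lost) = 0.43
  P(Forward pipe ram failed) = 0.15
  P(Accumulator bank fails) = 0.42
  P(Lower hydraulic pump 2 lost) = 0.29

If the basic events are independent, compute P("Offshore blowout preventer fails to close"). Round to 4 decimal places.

P(Backup path down) [OR] = 1 − (1−0.18) × (1−0.15) = 0.303000
P(Shear sequence down) [OR] = 1 − (1−0.36) × (1−0.03) = 0.379200
P(Ram stack fails) [OR] = 1 − (1−0.41) × (1−0.43) = 0.663700
P(Annular stack lost) [AND] = 0.15 × 0.42 × 0.29 = 0.018270
P(Hydraulic supply fails) [OR] = 1 − (1−0.14) × (1−0.11) × (1−0.663700) × (1−0.018270) = 0.747299
P(Offshore blowout preventer fails to close) [OR] = 1 − (1−0.303000) × (1−0.379200) × (1−0.747299) = 0.890657
Rounded to 4 decimal places: P(Offshore blowout preventer fails to close) ≈ 0.8907.

0.8907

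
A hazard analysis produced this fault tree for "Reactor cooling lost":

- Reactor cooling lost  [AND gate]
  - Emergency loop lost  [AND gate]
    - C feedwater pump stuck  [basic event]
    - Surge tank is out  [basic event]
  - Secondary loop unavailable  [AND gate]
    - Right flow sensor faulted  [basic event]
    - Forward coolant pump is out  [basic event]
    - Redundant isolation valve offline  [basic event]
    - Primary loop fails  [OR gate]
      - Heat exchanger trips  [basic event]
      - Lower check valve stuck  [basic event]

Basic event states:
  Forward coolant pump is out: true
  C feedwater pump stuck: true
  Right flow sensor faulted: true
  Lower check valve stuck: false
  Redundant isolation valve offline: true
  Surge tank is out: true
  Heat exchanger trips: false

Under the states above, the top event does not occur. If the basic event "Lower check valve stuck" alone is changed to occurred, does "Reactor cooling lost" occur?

Yes

Counterfactual: set "Lower check valve stuck" to occurred.
Emergency loop lost [AND]: C feedwater pump stuck=occurs, Surge tank is out=occurs → all inputs occur → occurs.
Primary loop fails [OR]: Heat exchanger trips=not, Lower check valve stuck=occurs → at least one input occurs → occurs.
Secondary loop unavailable [AND]: Right flow sensor faulted=occurs, Forward coolant pump is out=occurs, Redundant isolation valve offline=occurs, Primary loop fails=occurs → all inputs occur → occurs.
Reactor cooling lost [AND]: Emergency loop lost=occurs, Secondary loop unavailable=occurs → all inputs occur → occurs.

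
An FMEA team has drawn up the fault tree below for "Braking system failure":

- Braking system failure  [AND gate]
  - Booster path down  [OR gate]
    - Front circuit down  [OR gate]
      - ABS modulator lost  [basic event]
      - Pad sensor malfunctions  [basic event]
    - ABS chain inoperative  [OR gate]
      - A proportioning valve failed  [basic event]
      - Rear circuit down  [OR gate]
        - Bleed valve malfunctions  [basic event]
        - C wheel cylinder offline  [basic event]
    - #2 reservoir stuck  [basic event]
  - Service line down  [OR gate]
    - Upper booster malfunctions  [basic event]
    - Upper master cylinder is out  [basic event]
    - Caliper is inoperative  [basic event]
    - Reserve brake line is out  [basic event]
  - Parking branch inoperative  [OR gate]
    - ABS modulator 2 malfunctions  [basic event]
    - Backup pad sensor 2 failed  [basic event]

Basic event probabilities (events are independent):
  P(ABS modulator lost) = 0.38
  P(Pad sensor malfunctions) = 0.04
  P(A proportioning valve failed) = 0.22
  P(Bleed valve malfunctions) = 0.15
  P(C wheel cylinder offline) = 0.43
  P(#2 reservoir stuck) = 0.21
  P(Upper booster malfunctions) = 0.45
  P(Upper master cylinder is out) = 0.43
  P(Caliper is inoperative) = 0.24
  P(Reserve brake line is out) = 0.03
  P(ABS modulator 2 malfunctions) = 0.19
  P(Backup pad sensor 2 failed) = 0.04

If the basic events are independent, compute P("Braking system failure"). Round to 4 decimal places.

P(Front circuit down) [OR] = 1 − (1−0.38) × (1−0.04) = 0.404800
P(Rear circuit down) [OR] = 1 − (1−0.15) × (1−0.43) = 0.515500
P(ABS chain inoperative) [OR] = 1 − (1−0.22) × (1−0.515500) = 0.622090
P(Booster path down) [OR] = 1 − (1−0.404800) × (1−0.622090) × (1−0.21) = 0.822304
P(Service line down) [OR] = 1 − (1−0.45) × (1−0.43) × (1−0.24) × (1−0.03) = 0.768888
P(Parking branch inoperative) [OR] = 1 − (1−0.19) × (1−0.04) = 0.222400
P(Braking system failure) [AND] = 0.822304 × 0.768888 × 0.222400 = 0.140615
Rounded to 4 decimal places: P(Braking system failure) ≈ 0.1406.

0.1406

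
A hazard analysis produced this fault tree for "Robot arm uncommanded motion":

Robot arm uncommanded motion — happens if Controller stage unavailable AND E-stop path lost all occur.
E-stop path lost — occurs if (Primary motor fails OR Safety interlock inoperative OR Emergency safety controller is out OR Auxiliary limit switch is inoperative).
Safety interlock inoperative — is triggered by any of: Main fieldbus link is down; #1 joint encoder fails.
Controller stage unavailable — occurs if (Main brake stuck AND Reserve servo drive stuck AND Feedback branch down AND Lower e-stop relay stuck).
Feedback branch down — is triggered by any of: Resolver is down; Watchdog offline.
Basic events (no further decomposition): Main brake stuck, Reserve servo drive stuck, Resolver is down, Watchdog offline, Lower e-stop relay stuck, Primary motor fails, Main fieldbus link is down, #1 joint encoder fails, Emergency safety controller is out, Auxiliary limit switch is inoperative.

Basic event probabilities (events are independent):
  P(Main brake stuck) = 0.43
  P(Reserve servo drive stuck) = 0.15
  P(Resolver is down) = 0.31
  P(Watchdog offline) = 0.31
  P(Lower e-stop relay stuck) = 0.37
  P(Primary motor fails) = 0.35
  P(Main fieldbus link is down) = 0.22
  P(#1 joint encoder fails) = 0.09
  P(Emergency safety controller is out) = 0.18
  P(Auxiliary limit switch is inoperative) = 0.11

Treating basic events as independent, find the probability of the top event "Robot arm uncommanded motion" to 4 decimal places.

P(Feedback branch down) [OR] = 1 − (1−0.31) × (1−0.31) = 0.523900
P(Controller stage unavailable) [AND] = 0.43 × 0.15 × 0.523900 × 0.37 = 0.012503
P(Safety interlock inoperative) [OR] = 1 − (1−0.22) × (1−0.09) = 0.290200
P(E-stop path lost) [OR] = 1 − (1−0.35) × (1−0.290200) × (1−0.18) × (1−0.11) = 0.663292
P(Robot arm uncommanded motion) [AND] = 0.012503 × 0.663292 = 0.008293
Rounded to 4 decimal places: P(Robot arm uncommanded motion) ≈ 0.0083.

0.0083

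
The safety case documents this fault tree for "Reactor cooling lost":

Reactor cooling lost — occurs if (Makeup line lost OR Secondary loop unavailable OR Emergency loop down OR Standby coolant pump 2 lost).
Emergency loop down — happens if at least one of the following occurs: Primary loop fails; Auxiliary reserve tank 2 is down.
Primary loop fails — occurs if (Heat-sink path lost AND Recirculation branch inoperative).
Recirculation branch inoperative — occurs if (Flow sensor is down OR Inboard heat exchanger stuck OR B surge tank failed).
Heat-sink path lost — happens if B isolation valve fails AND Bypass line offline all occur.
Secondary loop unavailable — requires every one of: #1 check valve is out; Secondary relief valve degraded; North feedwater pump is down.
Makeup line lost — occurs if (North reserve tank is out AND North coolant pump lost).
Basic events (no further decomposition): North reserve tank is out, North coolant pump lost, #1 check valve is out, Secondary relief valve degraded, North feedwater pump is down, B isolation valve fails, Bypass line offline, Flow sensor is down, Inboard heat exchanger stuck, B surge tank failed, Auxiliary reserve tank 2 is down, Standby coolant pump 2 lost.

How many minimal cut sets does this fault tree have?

Makeup line lost [AND]: one cut set from each child combined → 1 × 1 = 1 cut set(s).
Secondary loop unavailable [AND]: one cut set from each child combined → 1 × 1 × 1 = 1 cut set(s).
Heat-sink path lost [AND]: one cut set from each child combined → 1 × 1 = 1 cut set(s).
Recirculation branch inoperative [OR]: union of children's cut sets → 3 cut set(s).
Primary loop fails [AND]: one cut set from each child combined → 1 × 3 = 3 cut set(s).
Emergency loop down [OR]: union of children's cut sets → 4 cut set(s).
Reactor cooling lost [OR]: union of children's cut sets → 7 cut set(s).
Minimal cut sets: {North coolant pump lost, North reserve tank is out}; {#1 check valve is out, North feedwater pump is down, Secondary relief valve degraded}; {B isolation valve fails, Bypass line offline, Flow sensor is down}; {B isolation valve fails, Bypass line offline, Inboard heat exchanger stuck}; {B isolation valve fails, B surge tank failed, Bypass line offline}; {Auxiliary reserve tank 2 is down}; {Standby coolant pump 2 lost}.

7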